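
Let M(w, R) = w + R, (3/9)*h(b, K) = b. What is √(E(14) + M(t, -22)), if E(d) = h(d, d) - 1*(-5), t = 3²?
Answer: √34 ≈ 5.8309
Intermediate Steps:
h(b, K) = 3*b
t = 9
E(d) = 5 + 3*d (E(d) = 3*d - 1*(-5) = 3*d + 5 = 5 + 3*d)
M(w, R) = R + w
√(E(14) + M(t, -22)) = √((5 + 3*14) + (-22 + 9)) = √((5 + 42) - 13) = √(47 - 13) = √34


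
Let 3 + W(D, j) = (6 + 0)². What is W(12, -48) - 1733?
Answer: -1700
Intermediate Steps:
W(D, j) = 33 (W(D, j) = -3 + (6 + 0)² = -3 + 6² = -3 + 36 = 33)
W(12, -48) - 1733 = 33 - 1733 = -1700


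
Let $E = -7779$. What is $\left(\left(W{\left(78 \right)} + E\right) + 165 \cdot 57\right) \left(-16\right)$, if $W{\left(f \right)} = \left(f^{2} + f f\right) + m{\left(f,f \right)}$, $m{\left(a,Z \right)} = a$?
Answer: $-221952$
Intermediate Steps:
$W{\left(f \right)} = f + 2 f^{2}$ ($W{\left(f \right)} = \left(f^{2} + f f\right) + f = \left(f^{2} + f^{2}\right) + f = 2 f^{2} + f = f + 2 f^{2}$)
$\left(\left(W{\left(78 \right)} + E\right) + 165 \cdot 57\right) \left(-16\right) = \left(\left(78 \left(1 + 2 \cdot 78\right) - 7779\right) + 165 \cdot 57\right) \left(-16\right) = \left(\left(78 \left(1 + 156\right) - 7779\right) + 9405\right) \left(-16\right) = \left(\left(78 \cdot 157 - 7779\right) + 9405\right) \left(-16\right) = \left(\left(12246 - 7779\right) + 9405\right) \left(-16\right) = \left(4467 + 9405\right) \left(-16\right) = 13872 \left(-16\right) = -221952$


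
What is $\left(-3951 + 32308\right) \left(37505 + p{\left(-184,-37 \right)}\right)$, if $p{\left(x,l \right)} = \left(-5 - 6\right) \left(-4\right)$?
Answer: $1064776993$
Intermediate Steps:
$p{\left(x,l \right)} = 44$ ($p{\left(x,l \right)} = \left(-11\right) \left(-4\right) = 44$)
$\left(-3951 + 32308\right) \left(37505 + p{\left(-184,-37 \right)}\right) = \left(-3951 + 32308\right) \left(37505 + 44\right) = 28357 \cdot 37549 = 1064776993$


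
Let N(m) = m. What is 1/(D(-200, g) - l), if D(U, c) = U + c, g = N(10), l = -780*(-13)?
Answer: -1/10330 ≈ -9.6805e-5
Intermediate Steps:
l = 10140
g = 10
1/(D(-200, g) - l) = 1/((-200 + 10) - 1*10140) = 1/(-190 - 10140) = 1/(-10330) = -1/10330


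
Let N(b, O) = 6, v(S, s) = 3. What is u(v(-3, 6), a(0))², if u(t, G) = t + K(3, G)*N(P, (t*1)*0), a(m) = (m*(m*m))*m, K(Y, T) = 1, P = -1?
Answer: 81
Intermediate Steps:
a(m) = m⁴ (a(m) = (m*m²)*m = m³*m = m⁴)
u(t, G) = 6 + t (u(t, G) = t + 1*6 = t + 6 = 6 + t)
u(v(-3, 6), a(0))² = (6 + 3)² = 9² = 81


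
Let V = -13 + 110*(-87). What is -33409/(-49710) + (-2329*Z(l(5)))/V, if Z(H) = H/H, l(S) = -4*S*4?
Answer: 435933037/476370930 ≈ 0.91511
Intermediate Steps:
l(S) = -16*S
V = -9583 (V = -13 - 9570 = -9583)
Z(H) = 1
-33409/(-49710) + (-2329*Z(l(5)))/V = -33409/(-49710) - 2329*1/(-9583) = -33409*(-1/49710) - 2329*(-1/9583) = 33409/49710 + 2329/9583 = 435933037/476370930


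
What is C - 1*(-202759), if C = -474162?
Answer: -271403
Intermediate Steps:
C - 1*(-202759) = -474162 - 1*(-202759) = -474162 + 202759 = -271403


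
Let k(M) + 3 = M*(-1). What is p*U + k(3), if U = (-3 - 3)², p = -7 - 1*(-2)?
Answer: -186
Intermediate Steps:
p = -5 (p = -7 + 2 = -5)
k(M) = -3 - M (k(M) = -3 + M*(-1) = -3 - M)
U = 36 (U = (-6)² = 36)
p*U + k(3) = -5*36 + (-3 - 1*3) = -180 + (-3 - 3) = -180 - 6 = -186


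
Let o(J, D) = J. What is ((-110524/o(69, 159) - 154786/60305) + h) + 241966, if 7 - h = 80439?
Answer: 665474412976/4161045 ≈ 1.5993e+5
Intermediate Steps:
h = -80432 (h = 7 - 1*80439 = 7 - 80439 = -80432)
((-110524/o(69, 159) - 154786/60305) + h) + 241966 = ((-110524/69 - 154786/60305) - 80432) + 241966 = (-6675830054/4161045 - 80432) + 241966 = -341357001494/4161045 + 241966 = 665474412976/4161045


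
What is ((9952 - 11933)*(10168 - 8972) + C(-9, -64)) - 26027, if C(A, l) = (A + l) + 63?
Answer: -2395313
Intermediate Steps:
C(A, l) = 63 + A + l
((9952 - 11933)*(10168 - 8972) + C(-9, -64)) - 26027 = ((9952 - 11933)*(10168 - 8972) + (63 - 9 - 64)) - 26027 = (-1981*1196 - 10) - 26027 = (-2369276 - 10) - 26027 = -2369286 - 26027 = -2395313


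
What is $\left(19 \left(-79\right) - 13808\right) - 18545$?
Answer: $-33854$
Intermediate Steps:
$\left(19 \left(-79\right) - 13808\right) - 18545 = \left(-1501 - 13808\right) - 18545 = -15309 - 18545 = -33854$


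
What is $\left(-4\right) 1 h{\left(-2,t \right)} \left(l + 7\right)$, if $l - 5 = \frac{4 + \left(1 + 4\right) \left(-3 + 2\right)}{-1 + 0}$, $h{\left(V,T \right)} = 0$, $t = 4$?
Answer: $0$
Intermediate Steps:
$l = 6$ ($l = 5 + \frac{4 + \left(1 + 4\right) \left(-3 + 2\right)}{-1 + 0} = 5 + \frac{4 + 5 \left(-1\right)}{-1} = 5 + \left(4 - 5\right) \left(-1\right) = 5 - -1 = 5 + 1 = 6$)
$\left(-4\right) 1 h{\left(-2,t \right)} \left(l + 7\right) = \left(-4\right) 1 \cdot 0 \left(6 + 7\right) = \left(-4\right) 0 \cdot 13 = 0 \cdot 13 = 0$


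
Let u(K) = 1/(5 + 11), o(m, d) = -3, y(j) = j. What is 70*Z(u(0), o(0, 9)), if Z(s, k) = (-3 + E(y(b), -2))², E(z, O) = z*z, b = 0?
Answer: 630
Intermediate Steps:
E(z, O) = z²
u(K) = 1/16
Z(s, k) = 9 (Z(s, k) = (-3 + 0²)² = (-3 + 0)² = (-3)² = 9)
70*Z(u(0), o(0, 9)) = 70*9 = 630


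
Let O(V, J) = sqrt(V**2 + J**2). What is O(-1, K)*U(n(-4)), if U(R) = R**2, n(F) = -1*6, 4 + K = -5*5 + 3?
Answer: 36*sqrt(677) ≈ 936.69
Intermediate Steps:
K = -26 (K = -4 + (-5*5 + 3) = -4 + (-25 + 3) = -4 - 22 = -26)
n(F) = -6
O(V, J) = sqrt(J**2 + V**2)
O(-1, K)*U(n(-4)) = sqrt((-26)**2 + (-1)**2)*(-6)**2 = sqrt(676 + 1)*36 = sqrt(677)*36 = 36*sqrt(677)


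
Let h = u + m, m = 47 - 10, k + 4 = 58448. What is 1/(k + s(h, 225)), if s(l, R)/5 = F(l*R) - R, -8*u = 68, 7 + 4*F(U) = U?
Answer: 8/522607 ≈ 1.5308e-5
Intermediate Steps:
k = 58444 (k = -4 + 58448 = 58444)
F(U) = -7/4 + U/4
m = 37
u = -17/2 (u = -1/8*68 = -17/2 ≈ -8.5000)
h = 57/2 (h = -17/2 + 37 = 57/2 ≈ 28.500)
s(l, R) = -35/4 - 5*R + 5*R*l/4 (s(l, R) = 5*((-7/4 + (l*R)/4) - R) = 5*((-7/4 + (R*l)/4) - R) = 5*((-7/4 + R*l/4) - R) = 5*(-7/4 - R + R*l/4) = -35/4 - 5*R + 5*R*l/4)
1/(k + s(h, 225)) = 1/(58444 + (-35/4 - 5*225 + (5/4)*225*(57/2))) = 1/(58444 + (-35/4 - 1125 + 64125/8)) = 1/(58444 + 55055/8) = 1/(522607/8) = 8/522607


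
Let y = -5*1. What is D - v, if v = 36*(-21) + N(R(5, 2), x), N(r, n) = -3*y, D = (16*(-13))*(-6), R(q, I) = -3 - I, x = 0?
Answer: 1989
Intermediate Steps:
y = -5
D = 1248 (D = -208*(-6) = 1248)
N(r, n) = 15 (N(r, n) = -3*(-5) = 15)
v = -741 (v = 36*(-21) + 15 = -756 + 15 = -741)
D - v = 1248 - 1*(-741) = 1248 + 741 = 1989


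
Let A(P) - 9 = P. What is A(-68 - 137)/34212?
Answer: -49/8553 ≈ -0.0057290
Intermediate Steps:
A(P) = 9 + P
A(-68 - 137)/34212 = (9 + (-68 - 137))/34212 = (9 - 205)*(1/34212) = -196*1/34212 = -49/8553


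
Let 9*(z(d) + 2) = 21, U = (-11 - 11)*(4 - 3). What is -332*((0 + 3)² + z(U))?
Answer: -9296/3 ≈ -3098.7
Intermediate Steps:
U = -22 (U = -22*1 = -22)
z(d) = ⅓ (z(d) = -2 + (⅑)*21 = -2 + 7/3 = ⅓)
-332*((0 + 3)² + z(U)) = -332*((0 + 3)² + ⅓) = -332*(3² + ⅓) = -332*(9 + ⅓) = -332*28/3 = -9296/3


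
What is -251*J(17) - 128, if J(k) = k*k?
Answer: -72667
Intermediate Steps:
J(k) = k²
-251*J(17) - 128 = -251*17² - 128 = -251*289 - 128 = -72539 - 128 = -72667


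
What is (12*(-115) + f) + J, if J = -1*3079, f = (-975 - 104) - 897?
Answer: -6435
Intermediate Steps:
f = -1976 (f = -1079 - 897 = -1976)
J = -3079
(12*(-115) + f) + J = (12*(-115) - 1976) - 3079 = (-1380 - 1976) - 3079 = -3356 - 3079 = -6435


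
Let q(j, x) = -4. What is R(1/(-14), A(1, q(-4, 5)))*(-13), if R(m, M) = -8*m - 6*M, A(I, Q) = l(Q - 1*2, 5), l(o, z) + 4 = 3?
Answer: -598/7 ≈ -85.429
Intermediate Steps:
l(o, z) = -1 (l(o, z) = -4 + 3 = -1)
A(I, Q) = -1
R(1/(-14), A(1, q(-4, 5)))*(-13) = (-8/(-14) - 6*(-1))*(-13) = (-8*(-1/14) + 6)*(-13) = (4/7 + 6)*(-13) = (46/7)*(-13) = -598/7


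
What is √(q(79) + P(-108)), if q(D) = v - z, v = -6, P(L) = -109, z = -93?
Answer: I*√22 ≈ 4.6904*I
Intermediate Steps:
q(D) = 87 (q(D) = -6 - 1*(-93) = -6 + 93 = 87)
√(q(79) + P(-108)) = √(87 - 109) = √(-22) = I*√22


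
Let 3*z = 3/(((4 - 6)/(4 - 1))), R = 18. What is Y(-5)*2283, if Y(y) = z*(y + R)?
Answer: -89037/2 ≈ -44519.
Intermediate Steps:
z = -3/2 (z = (3/(((4 - 6)/(4 - 1))))/3 = (3/((-2/3)))/3 = (3/((-2*1/3)))/3 = (3/(-2/3))/3 = (3*(-3/2))/3 = (1/3)*(-9/2) = -3/2 ≈ -1.5000)
Y(y) = -27 - 3*y/2 (Y(y) = -3*(y + 18)/2 = -3*(18 + y)/2 = -27 - 3*y/2)
Y(-5)*2283 = (-27 - 3/2*(-5))*2283 = (-27 + 15/2)*2283 = -39/2*2283 = -89037/2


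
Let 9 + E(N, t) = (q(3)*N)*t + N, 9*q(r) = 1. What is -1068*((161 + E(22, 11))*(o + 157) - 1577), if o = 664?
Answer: -523382300/3 ≈ -1.7446e+8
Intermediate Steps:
q(r) = ⅑ (q(r) = (⅑)*1 = ⅑)
E(N, t) = -9 + N + N*t/9 (E(N, t) = -9 + ((N/9)*t + N) = -9 + (N*t/9 + N) = -9 + (N + N*t/9) = -9 + N + N*t/9)
-1068*((161 + E(22, 11))*(o + 157) - 1577) = -1068*((161 + (-9 + 22 + (⅑)*22*11))*(664 + 157) - 1577) = -1068*((161 + (-9 + 22 + 242/9))*821 - 1577) = -1068*((161 + 359/9)*821 - 1577) = -1068*((1808/9)*821 - 1577) = -1068*(1484368/9 - 1577) = -1068*1470175/9 = -523382300/3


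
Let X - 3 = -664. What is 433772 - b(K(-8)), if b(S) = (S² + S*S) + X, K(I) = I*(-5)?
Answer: 431233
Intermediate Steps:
X = -661 (X = 3 - 664 = -661)
K(I) = -5*I
b(S) = -661 + 2*S² (b(S) = (S² + S*S) - 661 = (S² + S²) - 661 = 2*S² - 661 = -661 + 2*S²)
433772 - b(K(-8)) = 433772 - (-661 + 2*(-5*(-8))²) = 433772 - (-661 + 2*40²) = 433772 - (-661 + 2*1600) = 433772 - (-661 + 3200) = 433772 - 1*2539 = 433772 - 2539 = 431233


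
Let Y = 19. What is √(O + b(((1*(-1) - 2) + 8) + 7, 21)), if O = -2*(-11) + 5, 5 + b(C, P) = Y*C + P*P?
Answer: √691 ≈ 26.287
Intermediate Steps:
b(C, P) = -5 + P² + 19*C (b(C, P) = -5 + (19*C + P*P) = -5 + (19*C + P²) = -5 + (P² + 19*C) = -5 + P² + 19*C)
O = 27 (O = 22 + 5 = 27)
√(O + b(((1*(-1) - 2) + 8) + 7, 21)) = √(27 + (-5 + 21² + 19*(((1*(-1) - 2) + 8) + 7))) = √(27 + (-5 + 441 + 19*(((-1 - 2) + 8) + 7))) = √(27 + (-5 + 441 + 19*((-3 + 8) + 7))) = √(27 + (-5 + 441 + 19*(5 + 7))) = √(27 + (-5 + 441 + 19*12)) = √(27 + (-5 + 441 + 228)) = √(27 + 664) = √691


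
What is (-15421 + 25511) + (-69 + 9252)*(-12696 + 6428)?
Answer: -57548954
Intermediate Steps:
(-15421 + 25511) + (-69 + 9252)*(-12696 + 6428) = 10090 + 9183*(-6268) = 10090 - 57559044 = -57548954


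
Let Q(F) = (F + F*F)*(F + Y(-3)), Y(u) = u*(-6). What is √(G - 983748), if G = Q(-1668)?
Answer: 2*I*√1147225287 ≈ 67741.0*I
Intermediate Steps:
Y(u) = -6*u
Q(F) = (18 + F)*(F + F²) (Q(F) = (F + F*F)*(F - 6*(-3)) = (F + F²)*(F + 18) = (F + F²)*(18 + F) = (18 + F)*(F + F²))
G = -4587917400 (G = -1668*(18 + (-1668)² + 19*(-1668)) = -1668*(18 + 2782224 - 31692) = -1668*2750550 = -4587917400)
√(G - 983748) = √(-4587917400 - 983748) = √(-4588901148) = 2*I*√1147225287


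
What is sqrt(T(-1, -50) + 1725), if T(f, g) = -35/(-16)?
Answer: sqrt(27635)/4 ≈ 41.559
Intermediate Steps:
T(f, g) = 35/16 (T(f, g) = -35*(-1/16) = 35/16)
sqrt(T(-1, -50) + 1725) = sqrt(35/16 + 1725) = sqrt(27635/16) = sqrt(27635)/4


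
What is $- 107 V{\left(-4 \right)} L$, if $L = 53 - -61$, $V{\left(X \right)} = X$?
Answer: $48792$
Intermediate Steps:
$L = 114$ ($L = 53 + 61 = 114$)
$- 107 V{\left(-4 \right)} L = \left(-107\right) \left(-4\right) 114 = 428 \cdot 114 = 48792$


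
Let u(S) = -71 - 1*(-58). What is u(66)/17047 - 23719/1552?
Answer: -404357969/26456944 ≈ -15.284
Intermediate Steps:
u(S) = -13 (u(S) = -71 + 58 = -13)
u(66)/17047 - 23719/1552 = -13/17047 - 23719/1552 = -404357969/26456944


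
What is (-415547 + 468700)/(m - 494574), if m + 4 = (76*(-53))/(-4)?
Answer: -53153/493571 ≈ -0.10769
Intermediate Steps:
m = 1003 (m = -4 + (76*(-53))/(-4) = -4 - 4028*(-¼) = -4 + 1007 = 1003)
(-415547 + 468700)/(m - 494574) = (-415547 + 468700)/(1003 - 494574) = 53153/(-493571) = 53153*(-1/493571) = -53153/493571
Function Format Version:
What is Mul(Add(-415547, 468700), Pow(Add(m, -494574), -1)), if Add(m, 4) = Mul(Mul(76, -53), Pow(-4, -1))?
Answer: Rational(-53153, 493571) ≈ -0.10769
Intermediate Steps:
m = 1003 (m = Add(-4, Mul(Mul(76, -53), Pow(-4, -1))) = Add(-4, Mul(-4028, Rational(-1, 4))) = Add(-4, 1007) = 1003)
Mul(Add(-415547, 468700), Pow(Add(m, -494574), -1)) = Mul(Add(-415547, 468700), Pow(Add(1003, -494574), -1)) = Mul(53153, Pow(-493571, -1)) = Mul(53153, Rational(-1, 493571)) = Rational(-53153, 493571)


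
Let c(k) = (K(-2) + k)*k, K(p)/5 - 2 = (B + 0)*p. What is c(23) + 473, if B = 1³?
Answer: 1002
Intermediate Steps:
B = 1
K(p) = 10 + 5*p (K(p) = 10 + 5*((1 + 0)*p) = 10 + 5*(1*p) = 10 + 5*p)
c(k) = k² (c(k) = ((10 + 5*(-2)) + k)*k = ((10 - 10) + k)*k = (0 + k)*k = k*k = k²)
c(23) + 473 = 23² + 473 = 529 + 473 = 1002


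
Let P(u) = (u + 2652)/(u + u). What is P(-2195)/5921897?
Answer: -457/25997127830 ≈ -1.7579e-8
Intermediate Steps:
P(u) = (2652 + u)/(2*u) (P(u) = (2652 + u)/((2*u)) = (2652 + u)*(1/(2*u)) = (2652 + u)/(2*u))
P(-2195)/5921897 = ((1/2)*(2652 - 2195)/(-2195))/5921897 = ((1/2)*(-1/2195)*457)*(1/5921897) = -457/4390*1/5921897 = -457/25997127830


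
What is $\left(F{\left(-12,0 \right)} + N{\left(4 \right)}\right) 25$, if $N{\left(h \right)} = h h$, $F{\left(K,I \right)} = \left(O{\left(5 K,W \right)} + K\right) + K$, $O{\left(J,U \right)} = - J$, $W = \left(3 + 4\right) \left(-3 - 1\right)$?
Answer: $1300$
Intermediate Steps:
$W = -28$ ($W = 7 \left(-4\right) = -28$)
$F{\left(K,I \right)} = - 3 K$ ($F{\left(K,I \right)} = \left(- 5 K + K\right) + K = - 4 K + K = - 3 K$)
$N{\left(h \right)} = h^{2}$
$\left(F{\left(-12,0 \right)} + N{\left(4 \right)}\right) 25 = \left(\left(-3\right) \left(-12\right) + 4^{2}\right) 25 = \left(36 + 16\right) 25 = 52 \cdot 25 = 1300$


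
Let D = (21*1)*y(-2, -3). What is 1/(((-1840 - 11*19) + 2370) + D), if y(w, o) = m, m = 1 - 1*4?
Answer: 1/258 ≈ 0.0038760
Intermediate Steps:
m = -3 (m = 1 - 4 = -3)
y(w, o) = -3
D = -63 (D = (21*1)*(-3) = 21*(-3) = -63)
1/(((-1840 - 11*19) + 2370) + D) = 1/(((-1840 - 11*19) + 2370) - 63) = 1/(((-1840 - 209) + 2370) - 63) = 1/((-2049 + 2370) - 63) = 1/(321 - 63) = 1/258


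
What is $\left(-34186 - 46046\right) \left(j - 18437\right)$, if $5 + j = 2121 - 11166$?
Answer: $2205336984$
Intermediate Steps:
$j = -9050$ ($j = -5 + \left(2121 - 11166\right) = -5 - 9045 = -9050$)
$\left(-34186 - 46046\right) \left(j - 18437\right) = \left(-34186 - 46046\right) \left(-9050 - 18437\right) = \left(-80232\right) \left(-27487\right) = 2205336984$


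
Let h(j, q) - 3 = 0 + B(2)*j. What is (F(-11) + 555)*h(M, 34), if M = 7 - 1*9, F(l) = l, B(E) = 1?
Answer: 544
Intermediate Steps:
M = -2 (M = 7 - 9 = -2)
h(j, q) = 3 + j (h(j, q) = 3 + (0 + 1*j) = 3 + (0 + j) = 3 + j)
(F(-11) + 555)*h(M, 34) = (-11 + 555)*(3 - 2) = 544*1 = 544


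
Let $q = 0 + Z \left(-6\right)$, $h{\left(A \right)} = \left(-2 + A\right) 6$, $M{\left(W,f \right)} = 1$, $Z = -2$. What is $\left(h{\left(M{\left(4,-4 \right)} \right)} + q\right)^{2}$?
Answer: $36$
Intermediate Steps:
$h{\left(A \right)} = -12 + 6 A$
$q = 12$ ($q = 0 - -12 = 0 + 12 = 12$)
$\left(h{\left(M{\left(4,-4 \right)} \right)} + q\right)^{2} = \left(\left(-12 + 6 \cdot 1\right) + 12\right)^{2} = \left(\left(-12 + 6\right) + 12\right)^{2} = \left(-6 + 12\right)^{2} = 6^{2} = 36$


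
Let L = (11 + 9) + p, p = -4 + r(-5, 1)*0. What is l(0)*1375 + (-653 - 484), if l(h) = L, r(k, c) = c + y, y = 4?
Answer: 20863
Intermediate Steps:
r(k, c) = 4 + c (r(k, c) = c + 4 = 4 + c)
p = -4 (p = -4 + (4 + 1)*0 = -4 + 5*0 = -4 + 0 = -4)
L = 16 (L = (11 + 9) - 4 = 20 - 4 = 16)
l(h) = 16
l(0)*1375 + (-653 - 484) = 16*1375 + (-653 - 484) = 22000 - 1137 = 20863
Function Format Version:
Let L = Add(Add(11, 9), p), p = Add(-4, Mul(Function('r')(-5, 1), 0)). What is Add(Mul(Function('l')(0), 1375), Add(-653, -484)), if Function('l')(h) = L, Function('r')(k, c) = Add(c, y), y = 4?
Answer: 20863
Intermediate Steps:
Function('r')(k, c) = Add(4, c) (Function('r')(k, c) = Add(c, 4) = Add(4, c))
p = -4 (p = Add(-4, Mul(Add(4, 1), 0)) = Add(-4, Mul(5, 0)) = Add(-4, 0) = -4)
L = 16 (L = Add(Add(11, 9), -4) = Add(20, -4) = 16)
Function('l')(h) = 16
Add(Mul(Function('l')(0), 1375), Add(-653, -484)) = Add(Mul(16, 1375), Add(-653, -484)) = Add(22000, -1137) = 20863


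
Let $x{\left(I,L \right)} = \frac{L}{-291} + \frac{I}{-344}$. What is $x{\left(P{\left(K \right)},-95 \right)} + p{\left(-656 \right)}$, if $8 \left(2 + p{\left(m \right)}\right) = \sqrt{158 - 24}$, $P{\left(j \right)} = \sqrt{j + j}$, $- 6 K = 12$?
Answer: $- \frac{487}{291} - \frac{i}{172} + \frac{\sqrt{134}}{8} \approx -0.22656 - 0.005814 i$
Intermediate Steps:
$K = -2$ ($K = \left(- \frac{1}{6}\right) 12 = -2$)
$P{\left(j \right)} = \sqrt{2} \sqrt{j}$ ($P{\left(j \right)} = \sqrt{2 j} = \sqrt{2} \sqrt{j}$)
$x{\left(I,L \right)} = - \frac{L}{291} - \frac{I}{344}$ ($x{\left(I,L \right)} = L \left(- \frac{1}{291}\right) + I \left(- \frac{1}{344}\right) = - \frac{L}{291} - \frac{I}{344}$)
$p{\left(m \right)} = -2 + \frac{\sqrt{134}}{8}$ ($p{\left(m \right)} = -2 + \frac{\sqrt{158 - 24}}{8} = -2 + \frac{\sqrt{134}}{8}$)
$x{\left(P{\left(K \right)},-95 \right)} + p{\left(-656 \right)} = \left(\left(- \frac{1}{291}\right) \left(-95\right) - \frac{\sqrt{2} \sqrt{-2}}{344}\right) - \left(2 - \frac{\sqrt{134}}{8}\right) = \left(\frac{95}{291} - \frac{\sqrt{2} i \sqrt{2}}{344}\right) - \left(2 - \frac{\sqrt{134}}{8}\right) = \left(\frac{95}{291} - \frac{2 i}{344}\right) - \left(2 - \frac{\sqrt{134}}{8}\right) = \left(\frac{95}{291} - \frac{i}{172}\right) - \left(2 - \frac{\sqrt{134}}{8}\right) = - \frac{487}{291} - \frac{i}{172} + \frac{\sqrt{134}}{8}$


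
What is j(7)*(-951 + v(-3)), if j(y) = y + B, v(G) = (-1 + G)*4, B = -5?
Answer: -1934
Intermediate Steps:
v(G) = -4 + 4*G
j(y) = -5 + y (j(y) = y - 5 = -5 + y)
j(7)*(-951 + v(-3)) = (-5 + 7)*(-951 + (-4 + 4*(-3))) = 2*(-951 + (-4 - 12)) = 2*(-951 - 16) = 2*(-967) = -1934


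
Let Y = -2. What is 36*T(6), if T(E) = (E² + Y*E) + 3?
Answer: 972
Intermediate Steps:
T(E) = 3 + E² - 2*E (T(E) = (E² - 2*E) + 3 = 3 + E² - 2*E)
36*T(6) = 36*(3 + 6² - 2*6) = 36*(3 + 36 - 12) = 36*27 = 972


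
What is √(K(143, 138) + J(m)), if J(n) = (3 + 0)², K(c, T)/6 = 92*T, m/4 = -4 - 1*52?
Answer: 3*√8465 ≈ 276.02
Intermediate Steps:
m = -224 (m = 4*(-4 - 1*52) = 4*(-4 - 52) = 4*(-56) = -224)
K(c, T) = 552*T (K(c, T) = 6*(92*T) = 552*T)
J(n) = 9 (J(n) = 3² = 9)
√(K(143, 138) + J(m)) = √(552*138 + 9) = √(76176 + 9) = √76185 = 3*√8465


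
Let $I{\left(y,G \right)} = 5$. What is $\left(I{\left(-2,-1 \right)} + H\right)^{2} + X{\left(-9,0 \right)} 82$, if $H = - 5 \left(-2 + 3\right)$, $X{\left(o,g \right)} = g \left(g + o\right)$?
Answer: $0$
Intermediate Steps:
$H = -5$ ($H = \left(-5\right) 1 = -5$)
$\left(I{\left(-2,-1 \right)} + H\right)^{2} + X{\left(-9,0 \right)} 82 = \left(5 - 5\right)^{2} + 0 \left(0 - 9\right) 82 = 0^{2} + 0 \left(-9\right) 82 = 0 + 0 \cdot 82 = 0 + 0 = 0$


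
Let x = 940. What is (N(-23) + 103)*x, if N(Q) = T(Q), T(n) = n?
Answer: 75200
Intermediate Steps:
N(Q) = Q
(N(-23) + 103)*x = (-23 + 103)*940 = 80*940 = 75200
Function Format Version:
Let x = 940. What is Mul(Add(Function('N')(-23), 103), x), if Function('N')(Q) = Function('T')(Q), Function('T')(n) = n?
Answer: 75200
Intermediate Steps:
Function('N')(Q) = Q
Mul(Add(Function('N')(-23), 103), x) = Mul(Add(-23, 103), 940) = Mul(80, 940) = 75200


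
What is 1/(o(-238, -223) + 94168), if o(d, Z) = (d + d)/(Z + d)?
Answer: 461/43411924 ≈ 1.0619e-5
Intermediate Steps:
o(d, Z) = 2*d/(Z + d) (o(d, Z) = (2*d)/(Z + d) = 2*d/(Z + d))
1/(o(-238, -223) + 94168) = 1/(2*(-238)/(-223 - 238) + 94168) = 1/(2*(-238)/(-461) + 94168) = 1/(2*(-238)*(-1/461) + 94168) = 1/(476/461 + 94168) = 1/(43411924/461) = 461/43411924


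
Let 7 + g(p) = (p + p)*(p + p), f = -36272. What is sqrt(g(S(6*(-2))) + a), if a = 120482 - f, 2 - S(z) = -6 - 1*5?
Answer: sqrt(157423) ≈ 396.77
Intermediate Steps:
S(z) = 13 (S(z) = 2 - (-6 - 1*5) = 2 - (-6 - 5) = 2 - 1*(-11) = 2 + 11 = 13)
g(p) = -7 + 4*p**2 (g(p) = -7 + (p + p)*(p + p) = -7 + (2*p)*(2*p) = -7 + 4*p**2)
a = 156754 (a = 120482 - 1*(-36272) = 120482 + 36272 = 156754)
sqrt(g(S(6*(-2))) + a) = sqrt((-7 + 4*13**2) + 156754) = sqrt((-7 + 4*169) + 156754) = sqrt((-7 + 676) + 156754) = sqrt(669 + 156754) = sqrt(157423)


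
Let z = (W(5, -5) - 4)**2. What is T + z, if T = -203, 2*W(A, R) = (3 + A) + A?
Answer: -787/4 ≈ -196.75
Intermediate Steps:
W(A, R) = 3/2 + A (W(A, R) = ((3 + A) + A)/2 = (3 + 2*A)/2 = 3/2 + A)
z = 25/4 (z = ((3/2 + 5) - 4)**2 = (13/2 - 4)**2 = (5/2)**2 = 25/4 ≈ 6.2500)
T + z = -203 + 25/4 = -787/4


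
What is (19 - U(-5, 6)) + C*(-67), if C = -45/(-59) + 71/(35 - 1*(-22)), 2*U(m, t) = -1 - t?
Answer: -753701/6726 ≈ -112.06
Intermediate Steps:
U(m, t) = -1/2 - t/2 (U(m, t) = (-1 - t)/2 = -1/2 - t/2)
C = 6754/3363 (C = -45*(-1/59) + 71/(35 + 22) = 45/59 + 71/57 = 6754/3363 ≈ 2.0083)
(19 - U(-5, 6)) + C*(-67) = (19 - (-1/2 - 1/2*6)) + (6754/3363)*(-67) = (19 - (-1/2 - 3)) - 452518/3363 = (19 - 1*(-7/2)) - 452518/3363 = (19 + 7/2) - 452518/3363 = 45/2 - 452518/3363 = -753701/6726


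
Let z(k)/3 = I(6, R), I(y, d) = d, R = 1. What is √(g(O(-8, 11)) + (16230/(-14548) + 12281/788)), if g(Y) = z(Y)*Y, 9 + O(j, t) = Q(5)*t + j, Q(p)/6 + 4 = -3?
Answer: I*√2921061229891565/1432978 ≈ 37.716*I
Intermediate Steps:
Q(p) = -42 (Q(p) = -24 + 6*(-3) = -24 - 18 = -42)
z(k) = 3 (z(k) = 3*1 = 3)
O(j, t) = -9 + j - 42*t (O(j, t) = -9 + (-42*t + j) = -9 + (j - 42*t) = -9 + j - 42*t)
g(Y) = 3*Y
√(g(O(-8, 11)) + (16230/(-14548) + 12281/788)) = √(3*(-9 - 8 - 42*11) + (16230/(-14548) + 12281/788)) = √(3*(-9 - 8 - 462) + (16230*(-1/14548) + 12281*(1/788))) = √(3*(-479) + (-8115/7274 + 12281/788)) = √(-1437 + 41468687/2865956) = √(-4076910085/2865956) = I*√2921061229891565/1432978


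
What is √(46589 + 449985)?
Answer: √496574 ≈ 704.68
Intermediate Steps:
√(46589 + 449985) = √496574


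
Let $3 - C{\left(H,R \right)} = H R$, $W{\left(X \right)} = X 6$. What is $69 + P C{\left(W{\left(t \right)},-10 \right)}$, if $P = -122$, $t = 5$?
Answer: $-36897$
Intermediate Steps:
$W{\left(X \right)} = 6 X$
$C{\left(H,R \right)} = 3 - H R$
$69 + P C{\left(W{\left(t \right)},-10 \right)} = 69 - 122 \left(3 - 6 \cdot 5 \left(-10\right)\right) = 69 - 122 \left(3 - 30 \left(-10\right)\right) = 69 - 122 \left(3 + 300\right) = 69 - 36966 = -36897$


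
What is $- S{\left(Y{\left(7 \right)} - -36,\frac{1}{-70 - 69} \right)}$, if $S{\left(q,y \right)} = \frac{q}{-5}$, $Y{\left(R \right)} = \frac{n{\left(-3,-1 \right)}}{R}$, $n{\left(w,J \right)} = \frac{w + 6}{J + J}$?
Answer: $\frac{501}{70} \approx 7.1571$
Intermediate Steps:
$n{\left(w,J \right)} = \frac{6 + w}{2 J}$
$Y{\left(R \right)} = - \frac{3}{2 R}$ ($Y{\left(R \right)} = \frac{\frac{1}{2} \frac{1}{-1} \left(6 - 3\right)}{R} = \frac{\frac{1}{2} \left(-1\right) 3}{R} = - \frac{3}{2 R}$)
$S{\left(q,y \right)} = - \frac{q}{5}$ ($S{\left(q,y \right)} = q \left(- \frac{1}{5}\right) = - \frac{q}{5}$)
$- S{\left(Y{\left(7 \right)} - -36,\frac{1}{-70 - 69} \right)} = - \frac{\left(-1\right) \left(- \frac{3}{2 \cdot 7} - -36\right)}{5} = - \frac{\left(-1\right) \left(\left(- \frac{3}{2}\right) \frac{1}{7} + 36\right)}{5} = - \frac{\left(-1\right) \left(- \frac{3}{14} + 36\right)}{5} = - \frac{\left(-1\right) 501}{5 \cdot 14} = \left(-1\right) \left(- \frac{501}{70}\right) = \frac{501}{70}$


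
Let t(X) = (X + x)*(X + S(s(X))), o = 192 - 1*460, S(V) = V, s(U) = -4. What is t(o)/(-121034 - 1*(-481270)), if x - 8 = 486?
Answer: -15368/90059 ≈ -0.17064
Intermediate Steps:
x = 494 (x = 8 + 486 = 494)
o = -268 (o = 192 - 460 = -268)
t(X) = (-4 + X)*(494 + X) (t(X) = (X + 494)*(X - 4) = (494 + X)*(-4 + X) = (-4 + X)*(494 + X))
t(o)/(-121034 - 1*(-481270)) = (-1976 + (-268)**2 + 490*(-268))/(-121034 - 1*(-481270)) = (-1976 + 71824 - 131320)/(-121034 + 481270) = -61472/360236 = -61472*1/360236 = -15368/90059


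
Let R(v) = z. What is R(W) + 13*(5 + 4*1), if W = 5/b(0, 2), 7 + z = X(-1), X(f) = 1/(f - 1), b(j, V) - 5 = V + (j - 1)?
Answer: 219/2 ≈ 109.50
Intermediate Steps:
b(j, V) = 4 + V + j (b(j, V) = 5 + (V + (j - 1)) = 5 + (V + (-1 + j)) = 5 + (-1 + V + j) = 4 + V + j)
X(f) = 1/(-1 + f)
z = -15/2 (z = -7 + 1/(-1 - 1) = -7 + 1/(-2) = -7 - ½ = -15/2 ≈ -7.5000)
W = ⅚ (W = 5/(4 + 2 + 0) = 5/6 = 5*(⅙) = ⅚ ≈ 0.83333)
R(v) = -15/2
R(W) + 13*(5 + 4*1) = -15/2 + 13*(5 + 4*1) = -15/2 + 13*(5 + 4) = -15/2 + 13*9 = -15/2 + 117 = 219/2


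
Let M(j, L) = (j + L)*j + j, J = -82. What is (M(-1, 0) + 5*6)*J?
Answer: -2460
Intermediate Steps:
M(j, L) = j + j*(L + j) (M(j, L) = (L + j)*j + j = j*(L + j) + j = j + j*(L + j))
(M(-1, 0) + 5*6)*J = (-(1 + 0 - 1) + 5*6)*(-82) = (-1*0 + 30)*(-82) = (0 + 30)*(-82) = 30*(-82) = -2460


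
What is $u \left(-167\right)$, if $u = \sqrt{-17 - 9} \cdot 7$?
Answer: $- 1169 i \sqrt{26} \approx - 5960.8 i$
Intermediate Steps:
$u = 7 i \sqrt{26}$ ($u = \sqrt{-26} \cdot 7 = i \sqrt{26} \cdot 7 = 7 i \sqrt{26} \approx 35.693 i$)
$u \left(-167\right) = 7 i \sqrt{26} \left(-167\right) = - 1169 i \sqrt{26}$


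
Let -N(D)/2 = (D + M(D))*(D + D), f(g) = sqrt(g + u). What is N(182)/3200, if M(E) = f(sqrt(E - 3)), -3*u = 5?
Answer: -8281/200 - 91*sqrt(-15 + 9*sqrt(179))/1200 ≈ -42.184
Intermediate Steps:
u = -5/3 (u = -1/3*5 = -5/3 ≈ -1.6667)
f(g) = sqrt(-5/3 + g) (f(g) = sqrt(g - 5/3) = sqrt(-5/3 + g))
M(E) = sqrt(-15 + 9*sqrt(-3 + E))/3 (M(E) = sqrt(-15 + 9*sqrt(E - 3))/3 = sqrt(-15 + 9*sqrt(-3 + E))/3)
N(D) = -4*D*(D + sqrt(-15 + 9*sqrt(-3 + D))/3) (N(D) = -2*(D + sqrt(-15 + 9*sqrt(-3 + D))/3)*(D + D) = -2*(D + sqrt(-15 + 9*sqrt(-3 + D))/3)*2*D = -4*D*(D + sqrt(-15 + 9*sqrt(-3 + D))/3))
N(182)/3200 = -4/3*182*(sqrt(-15 + 9*sqrt(-3 + 182)) + 3*182)/3200 = -4/3*182*(sqrt(-15 + 9*sqrt(179)) + 546)*(1/3200) = -4/3*182*(546 + sqrt(-15 + 9*sqrt(179)))*(1/3200) = (-132496 - 728*sqrt(-15 + 9*sqrt(179))/3)*(1/3200) = -8281/200 - 91*sqrt(-15 + 9*sqrt(179))/1200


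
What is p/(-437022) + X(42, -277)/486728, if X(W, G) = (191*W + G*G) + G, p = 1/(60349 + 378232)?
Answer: 33452671921285/192749865040044 ≈ 0.17355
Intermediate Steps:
p = 1/438581 ≈ 2.2801e-6
X(W, G) = G + G² + 191*W (X(W, G) = (191*W + G²) + G = (G² + 191*W) + G = G + G² + 191*W)
p/(-437022) + X(42, -277)/486728 = (1/438581)/(-437022) + (-277 + (-277)² + 191*42)/486728 = (1/438581)*(-1/437022) + (-277 + 76729 + 8022)*(1/486728) = -1/191669545782 + 84474*(1/486728) = -1/191669545782 + 42237/243364 = 33452671921285/192749865040044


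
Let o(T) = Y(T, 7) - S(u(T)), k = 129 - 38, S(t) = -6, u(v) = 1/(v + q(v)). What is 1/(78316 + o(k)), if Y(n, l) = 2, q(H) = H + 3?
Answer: 1/78324 ≈ 1.2767e-5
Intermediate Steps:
q(H) = 3 + H
u(v) = 1/(3 + 2*v) (u(v) = 1/(v + (3 + v)) = 1/(3 + 2*v))
k = 91
o(T) = 8 (o(T) = 2 - 1*(-6) = 2 + 6 = 8)
1/(78316 + o(k)) = 1/(78316 + 8) = 1/78324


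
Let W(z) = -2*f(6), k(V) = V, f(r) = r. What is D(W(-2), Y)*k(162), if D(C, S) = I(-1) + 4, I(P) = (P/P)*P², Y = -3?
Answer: 810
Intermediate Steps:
W(z) = -12 (W(z) = -2*6 = -12)
I(P) = P² (I(P) = 1*P² = P²)
D(C, S) = 5 (D(C, S) = (-1)² + 4 = 1 + 4 = 5)
D(W(-2), Y)*k(162) = 5*162 = 810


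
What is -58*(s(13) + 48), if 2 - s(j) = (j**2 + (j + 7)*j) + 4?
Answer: 22214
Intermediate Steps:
s(j) = -2 - j**2 - j*(7 + j) (s(j) = 2 - ((j**2 + (j + 7)*j) + 4) = 2 - ((j**2 + (7 + j)*j) + 4) = 2 - ((j**2 + j*(7 + j)) + 4) = 2 - (4 + j**2 + j*(7 + j)) = 2 + (-4 - j**2 - j*(7 + j)) = -2 - j**2 - j*(7 + j))
-58*(s(13) + 48) = -58*((-2 - 7*13 - 2*13**2) + 48) = -58*((-2 - 91 - 2*169) + 48) = -58*((-2 - 91 - 338) + 48) = -58*(-431 + 48) = -58*(-383) = 22214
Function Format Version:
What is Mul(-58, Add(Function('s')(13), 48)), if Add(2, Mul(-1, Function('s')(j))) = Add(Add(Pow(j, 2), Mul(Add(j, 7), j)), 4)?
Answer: 22214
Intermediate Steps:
Function('s')(j) = Add(-2, Mul(-1, Pow(j, 2)), Mul(-1, j, Add(7, j))) (Function('s')(j) = Add(2, Mul(-1, Add(Add(Pow(j, 2), Mul(Add(j, 7), j)), 4))) = Add(2, Mul(-1, Add(Add(Pow(j, 2), Mul(Add(7, j), j)), 4))) = Add(2, Mul(-1, Add(Add(Pow(j, 2), Mul(j, Add(7, j))), 4))) = Add(2, Mul(-1, Add(4, Pow(j, 2), Mul(j, Add(7, j))))) = Add(2, Add(-4, Mul(-1, Pow(j, 2)), Mul(-1, j, Add(7, j)))) = Add(-2, Mul(-1, Pow(j, 2)), Mul(-1, j, Add(7, j))))
Mul(-58, Add(Function('s')(13), 48)) = Mul(-58, Add(Add(-2, Mul(-7, 13), Mul(-2, Pow(13, 2))), 48)) = Mul(-58, Add(Add(-2, -91, Mul(-2, 169)), 48)) = Mul(-58, Add(Add(-2, -91, -338), 48)) = Mul(-58, Add(-431, 48)) = Mul(-58, -383) = 22214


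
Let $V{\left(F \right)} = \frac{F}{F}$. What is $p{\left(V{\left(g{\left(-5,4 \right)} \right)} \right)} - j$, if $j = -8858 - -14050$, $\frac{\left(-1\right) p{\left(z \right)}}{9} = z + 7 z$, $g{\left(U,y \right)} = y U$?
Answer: $-5264$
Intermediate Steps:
$g{\left(U,y \right)} = U y$
$V{\left(F \right)} = 1$
$p{\left(z \right)} = - 72 z$ ($p{\left(z \right)} = - 9 \left(z + 7 z\right) = - 9 \cdot 8 z = - 72 z$)
$j = 5192$ ($j = -8858 + 14050 = 5192$)
$p{\left(V{\left(g{\left(-5,4 \right)} \right)} \right)} - j = \left(-72\right) 1 - 5192 = -72 - 5192 = -5264$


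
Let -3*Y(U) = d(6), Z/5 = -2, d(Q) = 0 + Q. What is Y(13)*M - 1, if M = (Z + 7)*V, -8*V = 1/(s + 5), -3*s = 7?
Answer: -41/32 ≈ -1.2813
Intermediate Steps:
s = -7/3 (s = -⅓*7 = -7/3 ≈ -2.3333)
d(Q) = Q
Z = -10 (Z = 5*(-2) = -10)
V = -3/64 (V = -1/(8*(-7/3 + 5)) = -1/(8*8/3) = -⅛*3/8 = -3/64 ≈ -0.046875)
Y(U) = -2 (Y(U) = -⅓*6 = -2)
M = 9/64 (M = (-10 + 7)*(-3/64) = -3*(-3/64) = 9/64 ≈ 0.14063)
Y(13)*M - 1 = -2*9/64 - 1 = -9/32 - 1 = -41/32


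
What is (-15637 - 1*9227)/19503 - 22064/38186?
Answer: -229961816/124123593 ≈ -1.8527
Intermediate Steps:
(-15637 - 1*9227)/19503 - 22064/38186 = (-15637 - 9227)*(1/19503) - 22064*1/38186 = -24864*1/19503 - 11032/19093 = -8288/6501 - 11032/19093 = -229961816/124123593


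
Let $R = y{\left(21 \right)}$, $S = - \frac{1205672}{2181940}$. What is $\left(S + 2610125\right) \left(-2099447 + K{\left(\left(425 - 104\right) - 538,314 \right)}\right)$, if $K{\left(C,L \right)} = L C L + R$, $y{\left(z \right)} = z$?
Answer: $- \frac{33451454279529786906}{545485} \approx -6.1324 \cdot 10^{13}$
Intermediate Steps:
$S = - \frac{301418}{545485}$ ($S = \left(-1205672\right) \frac{1}{2181940} = - \frac{301418}{545485} \approx -0.55257$)
$R = 21$
$K{\left(C,L \right)} = 21 + C L^{2}$ ($K{\left(C,L \right)} = L C L + 21 = C L L + 21 = C L^{2} + 21 = 21 + C L^{2}$)
$\left(S + 2610125\right) \left(-2099447 + K{\left(\left(425 - 104\right) - 538,314 \right)}\right) = \left(- \frac{301418}{545485} + 2610125\right) \left(-2099447 + \left(21 + \left(\left(425 - 104\right) - 538\right) 314^{2}\right)\right) = \frac{1423783734207 \left(-2099447 + \left(21 + \left(321 - 538\right) 98596\right)\right)}{545485} = \frac{1423783734207 \left(-2099447 + \left(21 - 21395332\right)\right)}{545485} = \frac{1423783734207 \left(-2099447 - 21395311\right)}{545485} = \frac{1423783734207}{545485} \left(-23494758\right) = - \frac{33451454279529786906}{545485}$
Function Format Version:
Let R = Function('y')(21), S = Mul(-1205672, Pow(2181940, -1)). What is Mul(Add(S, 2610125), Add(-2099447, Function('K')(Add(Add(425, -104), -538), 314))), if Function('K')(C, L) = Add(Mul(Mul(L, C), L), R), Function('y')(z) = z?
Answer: Rational(-33451454279529786906, 545485) ≈ -6.1324e+13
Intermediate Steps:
S = Rational(-301418, 545485) (S = Mul(-1205672, Rational(1, 2181940)) = Rational(-301418, 545485) ≈ -0.55257)
R = 21
Function('K')(C, L) = Add(21, Mul(C, Pow(L, 2))) (Function('K')(C, L) = Add(Mul(Mul(L, C), L), 21) = Add(Mul(Mul(C, L), L), 21) = Add(Mul(C, Pow(L, 2)), 21) = Add(21, Mul(C, Pow(L, 2))))
Mul(Add(S, 2610125), Add(-2099447, Function('K')(Add(Add(425, -104), -538), 314))) = Mul(Add(Rational(-301418, 545485), 2610125), Add(-2099447, Add(21, Mul(Add(Add(425, -104), -538), Pow(314, 2))))) = Mul(Rational(1423783734207, 545485), Add(-2099447, Add(21, Mul(Add(321, -538), 98596)))) = Mul(Rational(1423783734207, 545485), Add(-2099447, Add(21, Mul(-217, 98596)))) = Mul(Rational(1423783734207, 545485), Add(-2099447, Add(21, -21395332))) = Mul(Rational(1423783734207, 545485), Add(-2099447, -21395311)) = Mul(Rational(1423783734207, 545485), -23494758) = Rational(-33451454279529786906, 545485)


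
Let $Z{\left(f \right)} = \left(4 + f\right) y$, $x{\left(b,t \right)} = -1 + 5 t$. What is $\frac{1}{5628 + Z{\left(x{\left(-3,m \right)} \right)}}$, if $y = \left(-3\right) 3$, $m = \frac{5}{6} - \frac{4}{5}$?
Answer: $\frac{2}{11199} \approx 0.00017859$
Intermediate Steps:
$m = \frac{1}{30}$ ($m = 5 \cdot \frac{1}{6} - \frac{4}{5} = \frac{5}{6} - \frac{4}{5} = \frac{1}{30} \approx 0.033333$)
$y = -9$
$Z{\left(f \right)} = -36 - 9 f$ ($Z{\left(f \right)} = \left(4 + f\right) \left(-9\right) = -36 - 9 f$)
$\frac{1}{5628 + Z{\left(x{\left(-3,m \right)} \right)}} = \frac{1}{5628 - \left(36 + 9 \left(-1 + 5 \cdot \frac{1}{30}\right)\right)} = \frac{1}{5628 - \left(36 + 9 \left(-1 + \frac{1}{6}\right)\right)} = \frac{1}{5628 - \frac{57}{2}} = \frac{1}{\frac{11199}{2}} = \frac{2}{11199}$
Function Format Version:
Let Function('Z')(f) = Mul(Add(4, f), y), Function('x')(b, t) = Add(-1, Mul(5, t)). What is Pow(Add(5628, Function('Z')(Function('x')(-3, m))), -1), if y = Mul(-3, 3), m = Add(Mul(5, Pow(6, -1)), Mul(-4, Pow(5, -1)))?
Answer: Rational(2, 11199) ≈ 0.00017859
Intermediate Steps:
m = Rational(1, 30) (m = Add(Mul(5, Rational(1, 6)), Mul(-4, Rational(1, 5))) = Add(Rational(5, 6), Rational(-4, 5)) = Rational(1, 30) ≈ 0.033333)
y = -9
Function('Z')(f) = Add(-36, Mul(-9, f)) (Function('Z')(f) = Mul(Add(4, f), -9) = Add(-36, Mul(-9, f)))
Pow(Add(5628, Function('Z')(Function('x')(-3, m))), -1) = Pow(Add(5628, Add(-36, Mul(-9, Add(-1, Mul(5, Rational(1, 30)))))), -1) = Pow(Add(5628, Add(-36, Mul(-9, Add(-1, Rational(1, 6))))), -1) = Pow(Add(5628, Add(-36, Mul(-9, Rational(-5, 6)))), -1) = Pow(Add(5628, Add(-36, Rational(15, 2))), -1) = Pow(Add(5628, Rational(-57, 2)), -1) = Pow(Rational(11199, 2), -1) = Rational(2, 11199)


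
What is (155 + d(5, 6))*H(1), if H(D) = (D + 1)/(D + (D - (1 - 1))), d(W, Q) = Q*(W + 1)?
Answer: 191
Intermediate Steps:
d(W, Q) = Q*(1 + W)
H(D) = (1 + D)/(2*D) (H(D) = (1 + D)/(D + (D - 1*0)) = (1 + D)/(D + (D + 0)) = (1 + D)/(D + D) = (1 + D)/((2*D)) = (1 + D)*(1/(2*D)) = (1 + D)/(2*D))
(155 + d(5, 6))*H(1) = (155 + 6*(1 + 5))*((1/2)*(1 + 1)/1) = (155 + 6*6)*((1/2)*1*2) = (155 + 36)*1 = 191*1 = 191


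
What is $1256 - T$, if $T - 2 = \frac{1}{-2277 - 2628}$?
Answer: $\frac{6150871}{4905} \approx 1254.0$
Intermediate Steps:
$T = \frac{9809}{4905}$ ($T = 2 + \frac{1}{-2277 - 2628} = 2 + \frac{1}{-4905} = 2 - \frac{1}{4905} = \frac{9809}{4905} \approx 1.9998$)
$1256 - T = 1256 - \frac{9809}{4905} = \frac{6150871}{4905}$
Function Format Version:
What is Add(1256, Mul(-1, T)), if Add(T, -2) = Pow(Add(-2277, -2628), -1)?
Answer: Rational(6150871, 4905) ≈ 1254.0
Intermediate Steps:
T = Rational(9809, 4905) (T = Add(2, Pow(Add(-2277, -2628), -1)) = Add(2, Pow(-4905, -1)) = Add(2, Rational(-1, 4905)) = Rational(9809, 4905) ≈ 1.9998)
Add(1256, Mul(-1, T)) = Add(1256, Mul(-1, Rational(9809, 4905))) = Add(1256, Rational(-9809, 4905)) = Rational(6150871, 4905)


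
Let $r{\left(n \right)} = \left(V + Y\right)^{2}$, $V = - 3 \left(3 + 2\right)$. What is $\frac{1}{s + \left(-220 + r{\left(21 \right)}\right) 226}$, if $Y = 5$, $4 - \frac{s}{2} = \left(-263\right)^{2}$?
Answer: $- \frac{1}{165450} \approx -6.0441 \cdot 10^{-6}$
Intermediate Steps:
$s = -138330$ ($s = 8 - 2 \left(-263\right)^{2} = 8 - 138338 = -138330$)
$V = -15$ ($V = \left(-3\right) 5 = -15$)
$r{\left(n \right)} = 100$ ($r{\left(n \right)} = \left(-15 + 5\right)^{2} = \left(-10\right)^{2} = 100$)
$\frac{1}{s + \left(-220 + r{\left(21 \right)}\right) 226} = \frac{1}{-138330 + \left(-220 + 100\right) 226} = \frac{1}{-138330 - 27120} = \frac{1}{-165450} = - \frac{1}{165450}$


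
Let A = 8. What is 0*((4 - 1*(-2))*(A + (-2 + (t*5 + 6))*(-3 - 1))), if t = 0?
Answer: 0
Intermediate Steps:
0*((4 - 1*(-2))*(A + (-2 + (t*5 + 6))*(-3 - 1))) = 0*((4 - 1*(-2))*(8 + (-2 + (0*5 + 6))*(-3 - 1))) = 0*((4 + 2)*(8 + (-2 + (0 + 6))*(-4))) = 0*(6*(8 + (-2 + 6)*(-4))) = 0*(6*(8 + 4*(-4))) = 0*(6*(8 - 16)) = 0*(6*(-8)) = 0*(-48) = 0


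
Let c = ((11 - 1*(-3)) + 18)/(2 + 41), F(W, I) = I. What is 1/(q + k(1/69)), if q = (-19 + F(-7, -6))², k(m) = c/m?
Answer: 43/29083 ≈ 0.0014785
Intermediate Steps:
c = 32/43 (c = ((11 + 3) + 18)/43 = (14 + 18)*(1/43) = 32*(1/43) = 32/43 ≈ 0.74419)
k(m) = 32/(43*m)
q = 625 (q = (-19 - 6)² = (-25)² = 625)
1/(q + k(1/69)) = 1/(625 + 32/(43*(1/69))) = 1/(625 + (32/43)*69) = 1/(625 + 2208/43) = 1/(29083/43) = 43/29083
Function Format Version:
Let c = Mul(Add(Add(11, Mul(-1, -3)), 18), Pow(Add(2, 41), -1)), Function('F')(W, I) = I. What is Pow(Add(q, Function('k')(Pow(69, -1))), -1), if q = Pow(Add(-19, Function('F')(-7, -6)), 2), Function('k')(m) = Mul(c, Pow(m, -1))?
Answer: Rational(43, 29083) ≈ 0.0014785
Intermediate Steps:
c = Rational(32, 43) (c = Mul(Add(Add(11, 3), 18), Pow(43, -1)) = Mul(Add(14, 18), Rational(1, 43)) = Mul(32, Rational(1, 43)) = Rational(32, 43) ≈ 0.74419)
Function('k')(m) = Mul(Rational(32, 43), Pow(m, -1))
q = 625 (q = Pow(Add(-19, -6), 2) = Pow(-25, 2) = 625)
Pow(Add(q, Function('k')(Pow(69, -1))), -1) = Pow(Add(625, Mul(Rational(32, 43), Pow(Pow(69, -1), -1))), -1) = Pow(Add(625, Mul(Rational(32, 43), Pow(Rational(1, 69), -1))), -1) = Pow(Add(625, Mul(Rational(32, 43), 69)), -1) = Pow(Add(625, Rational(2208, 43)), -1) = Pow(Rational(29083, 43), -1) = Rational(43, 29083)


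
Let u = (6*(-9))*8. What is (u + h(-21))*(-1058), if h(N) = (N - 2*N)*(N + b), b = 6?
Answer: 790326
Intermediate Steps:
h(N) = -N*(6 + N) (h(N) = (N - 2*N)*(N + 6) = (-N)*(6 + N) = -N*(6 + N))
u = -432 (u = -54*8 = -432)
(u + h(-21))*(-1058) = (-432 - 1*(-21)*(6 - 21))*(-1058) = (-432 - 1*(-21)*(-15))*(-1058) = (-432 - 315)*(-1058) = -747*(-1058) = 790326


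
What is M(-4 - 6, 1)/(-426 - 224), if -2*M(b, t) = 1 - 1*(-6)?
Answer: 7/1300 ≈ 0.0053846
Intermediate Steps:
M(b, t) = -7/2 (M(b, t) = -(1 - 1*(-6))/2 = -(1 + 6)/2 = -1/2*7 = -7/2)
M(-4 - 6, 1)/(-426 - 224) = -7/(2*(-426 - 224)) = -7/2/(-650) = -7/2*(-1/650) = 7/1300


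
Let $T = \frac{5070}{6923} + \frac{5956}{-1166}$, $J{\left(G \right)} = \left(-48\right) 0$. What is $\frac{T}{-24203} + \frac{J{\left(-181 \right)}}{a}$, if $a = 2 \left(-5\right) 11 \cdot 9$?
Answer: $\frac{17660884}{97685946127} \approx 0.00018079$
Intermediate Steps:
$J{\left(G \right)} = 0$
$T = - \frac{17660884}{4036109}$ ($T = 5070 \cdot \frac{1}{6923} + 5956 \left(- \frac{1}{1166}\right) = \frac{5070}{6923} - \frac{2978}{583} = - \frac{17660884}{4036109} \approx -4.3757$)
$a = -990$ ($a = 2 \left(\left(-55\right) 9\right) = 2 \left(-495\right) = -990$)
$\frac{T}{-24203} + \frac{J{\left(-181 \right)}}{a} = - \frac{17660884}{4036109 \left(-24203\right)} + \frac{0}{-990} = \left(- \frac{17660884}{4036109}\right) \left(- \frac{1}{24203}\right) + 0 \left(- \frac{1}{990}\right) = \frac{17660884}{97685946127} + 0 = \frac{17660884}{97685946127}$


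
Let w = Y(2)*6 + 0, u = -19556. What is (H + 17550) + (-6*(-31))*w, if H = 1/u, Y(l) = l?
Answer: 386856791/19556 ≈ 19782.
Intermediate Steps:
w = 12 (w = 2*6 + 0 = 12 + 0 = 12)
H = -1/19556 (H = 1/(-19556) = -1/19556 ≈ -5.1135e-5)
(H + 17550) + (-6*(-31))*w = (-1/19556 + 17550) - 6*(-31)*12 = 343207799/19556 + 186*12 = 343207799/19556 + 2232 = 386856791/19556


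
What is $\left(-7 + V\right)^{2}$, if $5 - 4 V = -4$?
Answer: $\frac{361}{16} \approx 22.563$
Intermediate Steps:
$V = \frac{9}{4}$ ($V = \frac{5}{4} - -1 = \frac{5}{4} + 1 = \frac{9}{4} \approx 2.25$)
$\left(-7 + V\right)^{2} = \left(-7 + \frac{9}{4}\right)^{2} = \left(- \frac{19}{4}\right)^{2} = \frac{361}{16}$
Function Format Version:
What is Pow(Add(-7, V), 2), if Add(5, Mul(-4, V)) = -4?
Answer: Rational(361, 16) ≈ 22.563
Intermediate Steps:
V = Rational(9, 4) (V = Add(Rational(5, 4), Mul(Rational(-1, 4), -4)) = Add(Rational(5, 4), 1) = Rational(9, 4) ≈ 2.2500)
Pow(Add(-7, V), 2) = Pow(Add(-7, Rational(9, 4)), 2) = Pow(Rational(-19, 4), 2) = Rational(361, 16)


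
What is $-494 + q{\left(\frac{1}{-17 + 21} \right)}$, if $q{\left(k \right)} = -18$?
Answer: $-512$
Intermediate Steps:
$-494 + q{\left(\frac{1}{-17 + 21} \right)} = -494 - 18 = -512$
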